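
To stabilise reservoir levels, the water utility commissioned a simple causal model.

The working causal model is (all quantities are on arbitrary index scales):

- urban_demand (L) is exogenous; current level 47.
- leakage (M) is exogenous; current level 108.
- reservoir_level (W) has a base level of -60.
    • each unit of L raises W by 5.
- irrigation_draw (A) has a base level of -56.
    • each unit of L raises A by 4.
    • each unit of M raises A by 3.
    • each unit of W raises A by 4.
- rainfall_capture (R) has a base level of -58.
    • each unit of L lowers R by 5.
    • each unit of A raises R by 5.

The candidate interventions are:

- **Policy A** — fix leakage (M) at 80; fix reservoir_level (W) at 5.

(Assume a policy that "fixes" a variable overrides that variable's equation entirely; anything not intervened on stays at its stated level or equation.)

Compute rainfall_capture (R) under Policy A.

Policy A (M := 80, W := 5):
  L = 47
  M = 80
  W = 5
  A = -56 + 4·47 + 3·80 + 4·5 = 392
  R = -58 − 5·47 + 5·392 = 1667

1667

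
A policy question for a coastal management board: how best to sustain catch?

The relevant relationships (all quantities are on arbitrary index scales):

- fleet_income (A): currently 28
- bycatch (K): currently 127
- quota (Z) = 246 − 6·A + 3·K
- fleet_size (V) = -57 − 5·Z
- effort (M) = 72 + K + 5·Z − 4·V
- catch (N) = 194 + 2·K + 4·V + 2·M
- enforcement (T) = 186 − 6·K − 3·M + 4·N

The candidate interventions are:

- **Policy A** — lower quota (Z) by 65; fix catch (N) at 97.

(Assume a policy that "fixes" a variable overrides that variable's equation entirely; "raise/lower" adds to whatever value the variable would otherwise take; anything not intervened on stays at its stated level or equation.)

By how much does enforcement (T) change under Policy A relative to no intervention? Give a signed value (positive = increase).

-54113

Baseline:
  A = 28
  K = 127
  Z = 246 − 6·28 + 3·127 = 459
  V = -57 − 5·459 = -2352
  M = 72 + 127 + 5·459 − 4·(-2352) = 11902
  N = 194 + 2·127 + 4·(-2352) + 2·11902 = 14844
  T = 186 − 6·127 − 3·11902 + 4·14844 = 23094
Policy A (Z − 65, N := 97):
  A = 28
  K = 127
  Z = 246 − 6·28 + 3·127 (−65 from intervention) = 394
  V = -57 − 5·394 = -2027
  M = 72 + 127 + 5·394 − 4·(-2027) = 10277
  N = 97
  T = 186 − 6·127 − 3·10277 + 4·97 = -31019
Change in T: -31019 − 23094 = -54113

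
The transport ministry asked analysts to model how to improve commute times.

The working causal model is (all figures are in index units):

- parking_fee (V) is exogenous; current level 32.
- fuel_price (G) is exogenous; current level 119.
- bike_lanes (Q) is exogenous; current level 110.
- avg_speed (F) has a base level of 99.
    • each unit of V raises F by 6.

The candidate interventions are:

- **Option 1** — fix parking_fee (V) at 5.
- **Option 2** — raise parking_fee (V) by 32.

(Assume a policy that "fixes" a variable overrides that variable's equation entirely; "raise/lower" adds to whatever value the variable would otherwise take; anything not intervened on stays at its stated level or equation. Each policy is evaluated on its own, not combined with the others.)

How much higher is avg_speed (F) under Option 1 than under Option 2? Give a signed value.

Option 1 (V := 5):
  V = 5
  F = 99 + 6·5 = 129
Option 2 (V + 32):
  V = 32 + 32 = 64
  F = 99 + 6·64 = 483
F: 129 − 483 = -354

-354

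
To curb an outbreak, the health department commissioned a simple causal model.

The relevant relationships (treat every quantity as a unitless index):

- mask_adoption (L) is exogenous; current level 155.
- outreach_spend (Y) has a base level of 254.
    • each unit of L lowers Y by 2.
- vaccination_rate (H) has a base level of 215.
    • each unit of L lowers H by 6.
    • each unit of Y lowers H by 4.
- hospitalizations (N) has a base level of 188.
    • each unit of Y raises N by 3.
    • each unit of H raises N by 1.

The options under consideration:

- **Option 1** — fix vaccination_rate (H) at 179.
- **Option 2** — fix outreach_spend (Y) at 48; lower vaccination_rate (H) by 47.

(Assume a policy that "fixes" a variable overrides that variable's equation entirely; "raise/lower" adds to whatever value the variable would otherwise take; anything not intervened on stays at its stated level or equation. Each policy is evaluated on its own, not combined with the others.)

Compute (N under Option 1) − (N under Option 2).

821

Option 1 (H := 179):
  L = 155
  Y = 254 − 2·155 = -56
  H = 179
  N = 188 + 3·(-56) + 179 = 199
Option 2 (Y := 48, H − 47):
  L = 155
  Y = 48
  H = 215 − 6·155 − 4·48 (−47 from intervention) = -954
  N = 188 + 3·48 + (-954) = -622
N: 199 − (-622) = 821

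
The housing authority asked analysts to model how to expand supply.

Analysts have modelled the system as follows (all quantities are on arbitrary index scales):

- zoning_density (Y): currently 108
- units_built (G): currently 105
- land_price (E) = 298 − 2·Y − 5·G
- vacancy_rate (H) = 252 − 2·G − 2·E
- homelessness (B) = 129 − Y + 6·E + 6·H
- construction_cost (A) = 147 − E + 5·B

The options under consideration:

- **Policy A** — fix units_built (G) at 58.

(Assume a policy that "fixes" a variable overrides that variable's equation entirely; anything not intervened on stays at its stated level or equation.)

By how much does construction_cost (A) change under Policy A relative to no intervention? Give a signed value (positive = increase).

-4465

Baseline:
  Y = 108
  G = 105
  E = 298 − 2·108 − 5·105 = -443
  H = 252 − 2·105 − 2·(-443) = 928
  B = 129 − 108 + 6·(-443) + 6·928 = 2931
  A = 147 − (-443) + 5·2931 = 15245
Policy A (G := 58):
  Y = 108
  G = 58
  E = 298 − 2·108 − 5·58 = -208
  H = 252 − 2·58 − 2·(-208) = 552
  B = 129 − 108 + 6·(-208) + 6·552 = 2085
  A = 147 − (-208) + 5·2085 = 10780
Change in A: 10780 − 15245 = -4465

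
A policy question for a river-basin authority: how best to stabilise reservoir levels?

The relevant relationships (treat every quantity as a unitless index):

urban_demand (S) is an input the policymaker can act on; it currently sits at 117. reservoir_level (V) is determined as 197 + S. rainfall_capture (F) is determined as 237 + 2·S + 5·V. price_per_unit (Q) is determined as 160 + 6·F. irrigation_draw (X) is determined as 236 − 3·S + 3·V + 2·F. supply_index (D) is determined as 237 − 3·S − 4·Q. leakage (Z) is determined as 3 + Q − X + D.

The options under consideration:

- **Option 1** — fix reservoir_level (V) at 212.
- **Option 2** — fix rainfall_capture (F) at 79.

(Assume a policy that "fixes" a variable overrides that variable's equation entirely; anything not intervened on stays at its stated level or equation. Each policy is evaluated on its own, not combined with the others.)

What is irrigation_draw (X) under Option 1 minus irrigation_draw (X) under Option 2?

Option 1 (V := 212):
  S = 117
  V = 212
  F = 237 + 2·117 + 5·212 = 1531
  X = 236 − 3·117 + 3·212 + 2·1531 = 3583
Option 2 (F := 79):
  S = 117
  V = 197 + 117 = 314
  F = 79
  X = 236 − 3·117 + 3·314 + 2·79 = 985
X: 3583 − 985 = 2598

2598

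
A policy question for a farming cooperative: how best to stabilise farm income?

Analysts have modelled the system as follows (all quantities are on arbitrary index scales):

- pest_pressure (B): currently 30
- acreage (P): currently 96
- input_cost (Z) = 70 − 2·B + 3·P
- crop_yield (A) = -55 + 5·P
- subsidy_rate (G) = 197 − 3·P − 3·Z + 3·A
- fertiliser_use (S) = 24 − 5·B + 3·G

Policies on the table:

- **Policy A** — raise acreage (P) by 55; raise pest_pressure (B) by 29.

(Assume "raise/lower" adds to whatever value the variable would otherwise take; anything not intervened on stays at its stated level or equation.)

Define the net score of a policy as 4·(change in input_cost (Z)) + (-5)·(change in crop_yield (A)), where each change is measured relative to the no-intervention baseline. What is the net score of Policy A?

-947

Baseline:
  B = 30
  P = 96
  Z = 70 − 2·30 + 3·96 = 298
  A = -55 + 5·96 = 425
Policy A (P + 55, B + 29):
  B = 30 + 29 = 59
  P = 96 + 55 = 151
  Z = 70 − 2·59 + 3·151 = 405
  A = -55 + 5·151 = 700
ΔZ = 405 − 298 = 107; ΔA = 700 − 425 = 275
Score = 4·107 + (-5)·275 = -947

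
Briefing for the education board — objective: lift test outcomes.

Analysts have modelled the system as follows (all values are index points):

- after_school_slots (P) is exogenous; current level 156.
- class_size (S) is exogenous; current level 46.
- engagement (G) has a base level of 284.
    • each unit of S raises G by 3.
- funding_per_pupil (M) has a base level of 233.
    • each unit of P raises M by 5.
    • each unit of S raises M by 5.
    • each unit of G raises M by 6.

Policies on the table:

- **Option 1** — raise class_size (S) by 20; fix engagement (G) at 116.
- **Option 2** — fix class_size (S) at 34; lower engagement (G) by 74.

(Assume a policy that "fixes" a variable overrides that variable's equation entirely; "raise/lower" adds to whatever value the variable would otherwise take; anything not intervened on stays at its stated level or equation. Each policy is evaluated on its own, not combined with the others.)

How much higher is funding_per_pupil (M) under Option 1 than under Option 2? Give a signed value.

Option 1 (S + 20, G := 116):
  P = 156
  S = 46 + 20 = 66
  G = 116
  M = 233 + 5·156 + 5·66 + 6·116 = 2039
Option 2 (S := 34, G − 74):
  P = 156
  S = 34
  G = 284 + 3·34 (−74 from intervention) = 312
  M = 233 + 5·156 + 5·34 + 6·312 = 3055
M: 2039 − 3055 = -1016

-1016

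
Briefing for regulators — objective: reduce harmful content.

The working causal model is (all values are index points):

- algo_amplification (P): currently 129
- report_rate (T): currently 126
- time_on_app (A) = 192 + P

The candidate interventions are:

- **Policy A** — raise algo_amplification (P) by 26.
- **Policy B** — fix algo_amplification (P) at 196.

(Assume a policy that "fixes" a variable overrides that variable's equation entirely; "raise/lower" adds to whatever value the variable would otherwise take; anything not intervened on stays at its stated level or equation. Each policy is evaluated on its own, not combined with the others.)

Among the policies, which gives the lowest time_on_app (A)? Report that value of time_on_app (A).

347

Policy A (P + 26):
  P = 129 + 26 = 155
  A = 192 + 155 = 347
Policy B (P := 196):
  P = 196
  A = 192 + 196 = 388
Comparing — Policy A: A=347, Policy B: A=388. Lowest is 347 (Policy A).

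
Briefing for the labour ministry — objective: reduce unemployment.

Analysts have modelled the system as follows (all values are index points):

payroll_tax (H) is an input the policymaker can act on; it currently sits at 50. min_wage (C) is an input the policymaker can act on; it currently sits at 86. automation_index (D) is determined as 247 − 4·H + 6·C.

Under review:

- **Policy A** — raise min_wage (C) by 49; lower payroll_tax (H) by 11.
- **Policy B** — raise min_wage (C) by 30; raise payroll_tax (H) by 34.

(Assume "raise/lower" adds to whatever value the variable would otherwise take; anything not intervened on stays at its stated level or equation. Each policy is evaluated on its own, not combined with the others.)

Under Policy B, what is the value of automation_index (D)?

Policy B (C + 30, H + 34):
  H = 50 + 34 = 84
  C = 86 + 30 = 116
  D = 247 − 4·84 + 6·116 = 607

607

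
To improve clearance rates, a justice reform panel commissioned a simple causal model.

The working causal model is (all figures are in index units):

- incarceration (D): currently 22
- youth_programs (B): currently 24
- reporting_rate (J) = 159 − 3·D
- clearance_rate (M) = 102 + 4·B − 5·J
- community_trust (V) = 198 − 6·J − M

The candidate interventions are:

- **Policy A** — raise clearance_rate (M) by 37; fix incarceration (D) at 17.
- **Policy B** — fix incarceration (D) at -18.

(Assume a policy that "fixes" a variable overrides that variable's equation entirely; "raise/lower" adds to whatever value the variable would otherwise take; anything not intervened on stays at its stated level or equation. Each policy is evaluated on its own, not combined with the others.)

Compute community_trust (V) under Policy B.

Policy B (D := -18):
  D = -18
  B = 24
  J = 159 − 3·(-18) = 213
  M = 102 + 4·24 − 5·213 = -867
  V = 198 − 6·213 − (-867) = -213

-213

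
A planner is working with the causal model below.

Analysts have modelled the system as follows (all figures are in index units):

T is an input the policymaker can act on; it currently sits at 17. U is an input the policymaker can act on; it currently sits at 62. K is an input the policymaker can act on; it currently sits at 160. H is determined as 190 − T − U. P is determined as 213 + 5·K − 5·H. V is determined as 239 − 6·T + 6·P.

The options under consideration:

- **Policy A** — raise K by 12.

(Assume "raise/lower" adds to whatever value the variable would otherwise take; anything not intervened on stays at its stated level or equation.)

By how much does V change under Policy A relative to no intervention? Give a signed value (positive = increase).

Baseline:
  T = 17
  U = 62
  K = 160
  H = 190 − 17 − 62 = 111
  P = 213 + 5·160 − 5·111 = 458
  V = 239 − 6·17 + 6·458 = 2885
Policy A (K + 12):
  T = 17
  U = 62
  K = 160 + 12 = 172
  H = 190 − 17 − 62 = 111
  P = 213 + 5·172 − 5·111 = 518
  V = 239 − 6·17 + 6·518 = 3245
Change in V: 3245 − 2885 = 360

360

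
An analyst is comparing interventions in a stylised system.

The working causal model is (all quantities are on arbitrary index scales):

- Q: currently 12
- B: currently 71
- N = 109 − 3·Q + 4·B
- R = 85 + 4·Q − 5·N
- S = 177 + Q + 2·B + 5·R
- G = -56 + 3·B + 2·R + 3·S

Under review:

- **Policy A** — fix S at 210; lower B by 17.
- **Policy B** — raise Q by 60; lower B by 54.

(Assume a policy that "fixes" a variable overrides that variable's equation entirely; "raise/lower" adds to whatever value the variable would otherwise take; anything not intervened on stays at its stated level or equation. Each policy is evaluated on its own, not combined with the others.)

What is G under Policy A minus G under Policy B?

-12388

Policy A (S := 210, B − 17):
  Q = 12
  B = 71 − 17 = 54
  N = 109 − 3·12 + 4·54 = 289
  R = 85 + 4·12 − 5·289 = -1312
  S = 210
  G = -56 + 3·54 + 2·(-1312) + 3·210 = -1888
Policy B (Q + 60, B − 54):
  Q = 12 + 60 = 72
  B = 71 − 54 = 17
  N = 109 − 3·72 + 4·17 = -39
  R = 85 + 4·72 − 5·(-39) = 568
  S = 177 + 72 + 2·17 + 5·568 = 3123
  G = -56 + 3·17 + 2·568 + 3·3123 = 10500
G: -1888 − 10500 = -12388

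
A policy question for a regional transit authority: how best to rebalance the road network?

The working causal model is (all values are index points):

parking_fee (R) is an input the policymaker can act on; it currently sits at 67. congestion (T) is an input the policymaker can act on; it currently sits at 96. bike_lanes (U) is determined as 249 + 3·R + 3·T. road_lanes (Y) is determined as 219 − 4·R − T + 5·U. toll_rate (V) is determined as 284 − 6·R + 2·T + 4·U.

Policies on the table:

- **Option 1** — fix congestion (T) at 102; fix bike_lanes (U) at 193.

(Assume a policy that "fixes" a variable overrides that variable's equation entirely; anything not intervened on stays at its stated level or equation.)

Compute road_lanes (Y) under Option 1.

Option 1 (T := 102, U := 193):
  R = 67
  T = 102
  U = 193
  Y = 219 − 4·67 − 102 + 5·193 = 814

814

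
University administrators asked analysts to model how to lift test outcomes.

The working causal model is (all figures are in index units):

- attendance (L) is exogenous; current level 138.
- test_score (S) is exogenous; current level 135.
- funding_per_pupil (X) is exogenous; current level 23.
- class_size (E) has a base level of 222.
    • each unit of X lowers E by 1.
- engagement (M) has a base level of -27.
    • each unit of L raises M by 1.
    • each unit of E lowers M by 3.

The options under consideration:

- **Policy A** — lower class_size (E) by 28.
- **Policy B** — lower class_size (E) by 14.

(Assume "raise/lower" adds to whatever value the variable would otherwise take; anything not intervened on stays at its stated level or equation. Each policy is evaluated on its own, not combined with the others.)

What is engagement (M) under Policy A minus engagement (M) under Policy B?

42

Policy A (E − 28):
  L = 138
  X = 23
  E = 222 − 23 (−28 from intervention) = 171
  M = -27 + 138 − 3·171 = -402
Policy B (E − 14):
  L = 138
  X = 23
  E = 222 − 23 (−14 from intervention) = 185
  M = -27 + 138 − 3·185 = -444
M: -402 − (-444) = 42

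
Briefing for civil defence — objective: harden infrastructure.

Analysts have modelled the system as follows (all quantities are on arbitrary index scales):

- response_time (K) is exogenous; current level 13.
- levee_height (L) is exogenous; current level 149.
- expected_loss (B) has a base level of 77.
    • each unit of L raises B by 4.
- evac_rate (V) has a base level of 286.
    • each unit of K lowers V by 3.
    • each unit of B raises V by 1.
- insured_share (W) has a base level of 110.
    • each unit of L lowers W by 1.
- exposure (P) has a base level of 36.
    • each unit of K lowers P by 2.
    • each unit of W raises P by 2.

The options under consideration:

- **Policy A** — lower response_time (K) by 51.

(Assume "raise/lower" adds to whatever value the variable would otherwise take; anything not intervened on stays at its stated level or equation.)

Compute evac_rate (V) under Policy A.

1073

Policy A (K − 51):
  K = 13 − 51 = -38
  L = 149
  B = 77 + 4·149 = 673
  V = 286 − 3·(-38) + 673 = 1073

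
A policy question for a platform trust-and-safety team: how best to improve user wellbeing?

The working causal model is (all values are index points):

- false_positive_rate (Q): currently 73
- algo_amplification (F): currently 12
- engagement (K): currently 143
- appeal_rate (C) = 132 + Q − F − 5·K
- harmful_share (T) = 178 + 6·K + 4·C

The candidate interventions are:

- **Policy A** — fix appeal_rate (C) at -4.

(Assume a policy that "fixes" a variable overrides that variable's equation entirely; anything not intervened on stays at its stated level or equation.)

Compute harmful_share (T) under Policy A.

1020

Policy A (C := -4):
  Q = 73
  F = 12
  K = 143
  C = -4
  T = 178 + 6·143 + 4·(-4) = 1020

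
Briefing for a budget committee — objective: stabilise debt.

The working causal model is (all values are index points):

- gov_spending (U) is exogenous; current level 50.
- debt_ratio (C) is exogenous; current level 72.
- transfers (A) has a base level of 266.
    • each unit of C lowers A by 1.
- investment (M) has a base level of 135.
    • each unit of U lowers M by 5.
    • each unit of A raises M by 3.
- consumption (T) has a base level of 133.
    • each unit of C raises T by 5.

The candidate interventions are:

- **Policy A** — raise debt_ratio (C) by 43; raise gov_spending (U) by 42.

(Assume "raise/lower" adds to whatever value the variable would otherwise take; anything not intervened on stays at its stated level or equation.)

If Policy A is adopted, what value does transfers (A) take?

151

Policy A (C + 43, U + 42):
  C = 72 + 43 = 115
  A = 266 − 115 = 151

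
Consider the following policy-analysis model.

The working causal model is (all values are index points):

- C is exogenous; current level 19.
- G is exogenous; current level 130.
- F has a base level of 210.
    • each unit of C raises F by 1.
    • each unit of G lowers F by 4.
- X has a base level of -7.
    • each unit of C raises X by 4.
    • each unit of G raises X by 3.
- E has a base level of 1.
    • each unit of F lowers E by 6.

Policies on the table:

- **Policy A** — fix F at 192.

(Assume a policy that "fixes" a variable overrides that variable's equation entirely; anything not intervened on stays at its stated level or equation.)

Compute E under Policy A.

-1151

Policy A (F := 192):
  C = 19
  G = 130
  F = 192
  E = 1 − 6·192 = -1151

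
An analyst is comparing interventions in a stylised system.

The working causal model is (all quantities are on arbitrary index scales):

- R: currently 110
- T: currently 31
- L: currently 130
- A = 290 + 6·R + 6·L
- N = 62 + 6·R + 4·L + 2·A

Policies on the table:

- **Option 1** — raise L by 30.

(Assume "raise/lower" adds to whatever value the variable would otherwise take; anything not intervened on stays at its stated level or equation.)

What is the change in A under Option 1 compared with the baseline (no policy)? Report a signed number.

180

Baseline:
  R = 110
  L = 130
  A = 290 + 6·110 + 6·130 = 1730
Option 1 (L + 30):
  R = 110
  L = 130 + 30 = 160
  A = 290 + 6·110 + 6·160 = 1910
Change in A: 1910 − 1730 = 180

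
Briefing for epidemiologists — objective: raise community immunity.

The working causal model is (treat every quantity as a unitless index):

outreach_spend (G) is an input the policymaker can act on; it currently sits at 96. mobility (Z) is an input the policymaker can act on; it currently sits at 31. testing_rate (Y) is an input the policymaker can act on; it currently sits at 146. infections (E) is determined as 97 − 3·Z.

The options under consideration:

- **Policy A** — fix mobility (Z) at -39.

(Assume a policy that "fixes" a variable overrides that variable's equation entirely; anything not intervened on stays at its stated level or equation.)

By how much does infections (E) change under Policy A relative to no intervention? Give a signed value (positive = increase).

Baseline:
  Z = 31
  E = 97 − 3·31 = 4
Policy A (Z := -39):
  Z = -39
  E = 97 − 3·(-39) = 214
Change in E: 214 − 4 = 210

210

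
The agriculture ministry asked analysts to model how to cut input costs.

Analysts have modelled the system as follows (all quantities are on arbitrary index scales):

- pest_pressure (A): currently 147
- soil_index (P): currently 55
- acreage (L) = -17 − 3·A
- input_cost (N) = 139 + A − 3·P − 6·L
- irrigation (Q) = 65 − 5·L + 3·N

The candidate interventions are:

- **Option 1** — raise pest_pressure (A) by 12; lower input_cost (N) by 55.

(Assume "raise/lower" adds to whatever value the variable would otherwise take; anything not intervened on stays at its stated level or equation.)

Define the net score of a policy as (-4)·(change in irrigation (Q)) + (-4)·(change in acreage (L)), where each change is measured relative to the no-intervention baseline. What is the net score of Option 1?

Baseline:
  A = 147
  P = 55
  L = -17 − 3·147 = -458
  N = 139 + 147 − 3·55 − 6·(-458) = 2869
  Q = 65 − 5·(-458) + 3·2869 = 10962
Option 1 (A + 12, N − 55):
  A = 147 + 12 = 159
  P = 55
  L = -17 − 3·159 = -494
  N = 139 + 159 − 3·55 − 6·(-494) (−55 from intervention) = 3042
  Q = 65 − 5·(-494) + 3·3042 = 11661
ΔQ = 11661 − 10962 = 699; ΔL = -494 − (-458) = -36
Score = (-4)·699 + (-4)·(-36) = -2652

-2652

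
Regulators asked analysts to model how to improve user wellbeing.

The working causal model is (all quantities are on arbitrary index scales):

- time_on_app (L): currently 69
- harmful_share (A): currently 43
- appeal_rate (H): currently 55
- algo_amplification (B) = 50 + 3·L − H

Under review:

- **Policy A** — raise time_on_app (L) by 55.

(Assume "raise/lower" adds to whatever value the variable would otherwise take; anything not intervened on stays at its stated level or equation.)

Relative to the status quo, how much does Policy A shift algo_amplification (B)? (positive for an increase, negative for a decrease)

Baseline:
  L = 69
  H = 55
  B = 50 + 3·69 − 55 = 202
Policy A (L + 55):
  L = 69 + 55 = 124
  H = 55
  B = 50 + 3·124 − 55 = 367
Change in B: 367 − 202 = 165

165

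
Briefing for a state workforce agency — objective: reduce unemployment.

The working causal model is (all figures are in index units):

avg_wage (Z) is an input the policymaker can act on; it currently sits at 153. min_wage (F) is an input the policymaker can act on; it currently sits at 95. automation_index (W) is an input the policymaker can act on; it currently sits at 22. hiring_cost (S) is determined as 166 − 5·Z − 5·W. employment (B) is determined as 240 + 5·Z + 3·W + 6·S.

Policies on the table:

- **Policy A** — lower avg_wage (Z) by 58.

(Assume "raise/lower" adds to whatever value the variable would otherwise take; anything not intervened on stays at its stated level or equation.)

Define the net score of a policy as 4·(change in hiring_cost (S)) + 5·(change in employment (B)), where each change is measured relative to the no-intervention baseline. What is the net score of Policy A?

Baseline:
  Z = 153
  W = 22
  S = 166 − 5·153 − 5·22 = -709
  B = 240 + 5·153 + 3·22 + 6·(-709) = -3183
Policy A (Z − 58):
  Z = 153 − 58 = 95
  W = 22
  S = 166 − 5·95 − 5·22 = -419
  B = 240 + 5·95 + 3·22 + 6·(-419) = -1733
ΔS = -419 − (-709) = 290; ΔB = -1733 − (-3183) = 1450
Score = 4·290 + 5·1450 = 8410

8410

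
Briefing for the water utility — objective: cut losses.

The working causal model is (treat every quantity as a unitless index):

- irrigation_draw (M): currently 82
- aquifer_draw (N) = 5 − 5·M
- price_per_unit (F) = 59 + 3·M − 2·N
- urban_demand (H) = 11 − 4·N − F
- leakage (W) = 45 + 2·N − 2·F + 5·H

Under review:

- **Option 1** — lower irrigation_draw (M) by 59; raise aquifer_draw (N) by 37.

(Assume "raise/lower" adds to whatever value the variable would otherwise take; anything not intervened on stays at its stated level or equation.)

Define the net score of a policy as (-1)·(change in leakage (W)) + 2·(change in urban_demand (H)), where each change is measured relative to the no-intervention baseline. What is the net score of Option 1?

-885

Baseline:
  M = 82
  N = 5 − 5·82 = -405
  F = 59 + 3·82 − 2·(-405) = 1115
  H = 11 − 4·(-405) − 1115 = 516
  W = 45 + 2·(-405) − 2·1115 + 5·516 = -415
Option 1 (M − 59, N + 37):
  M = 82 − 59 = 23
  N = 5 − 5·23 (+37 from intervention) = -73
  F = 59 + 3·23 − 2·(-73) = 274
  H = 11 − 4·(-73) − 274 = 29
  W = 45 + 2·(-73) − 2·274 + 5·29 = -504
ΔW = -504 − (-415) = -89; ΔH = 29 − 516 = -487
Score = (-1)·(-89) + 2·(-487) = -885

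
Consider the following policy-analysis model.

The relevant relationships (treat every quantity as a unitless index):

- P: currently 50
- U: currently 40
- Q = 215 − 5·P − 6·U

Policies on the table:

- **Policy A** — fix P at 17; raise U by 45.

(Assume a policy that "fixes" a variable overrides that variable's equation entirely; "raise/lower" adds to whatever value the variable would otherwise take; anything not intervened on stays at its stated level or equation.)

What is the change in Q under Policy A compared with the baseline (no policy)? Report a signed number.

-105

Baseline:
  P = 50
  U = 40
  Q = 215 − 5·50 − 6·40 = -275
Policy A (P := 17, U + 45):
  P = 17
  U = 40 + 45 = 85
  Q = 215 − 5·17 − 6·85 = -380
Change in Q: -380 − (-275) = -105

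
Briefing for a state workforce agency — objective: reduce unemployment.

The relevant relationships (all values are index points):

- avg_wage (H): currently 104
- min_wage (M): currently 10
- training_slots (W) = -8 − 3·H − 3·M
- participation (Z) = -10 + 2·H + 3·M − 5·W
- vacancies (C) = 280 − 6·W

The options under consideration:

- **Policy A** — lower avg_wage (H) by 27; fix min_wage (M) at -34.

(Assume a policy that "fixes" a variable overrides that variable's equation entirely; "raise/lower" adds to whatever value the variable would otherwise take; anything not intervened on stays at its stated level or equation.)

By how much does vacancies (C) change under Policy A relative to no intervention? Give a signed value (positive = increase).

Baseline:
  H = 104
  M = 10
  W = -8 − 3·104 − 3·10 = -350
  C = 280 − 6·(-350) = 2380
Policy A (H − 27, M := -34):
  H = 104 − 27 = 77
  M = -34
  W = -8 − 3·77 − 3·(-34) = -137
  C = 280 − 6·(-137) = 1102
Change in C: 1102 − 2380 = -1278

-1278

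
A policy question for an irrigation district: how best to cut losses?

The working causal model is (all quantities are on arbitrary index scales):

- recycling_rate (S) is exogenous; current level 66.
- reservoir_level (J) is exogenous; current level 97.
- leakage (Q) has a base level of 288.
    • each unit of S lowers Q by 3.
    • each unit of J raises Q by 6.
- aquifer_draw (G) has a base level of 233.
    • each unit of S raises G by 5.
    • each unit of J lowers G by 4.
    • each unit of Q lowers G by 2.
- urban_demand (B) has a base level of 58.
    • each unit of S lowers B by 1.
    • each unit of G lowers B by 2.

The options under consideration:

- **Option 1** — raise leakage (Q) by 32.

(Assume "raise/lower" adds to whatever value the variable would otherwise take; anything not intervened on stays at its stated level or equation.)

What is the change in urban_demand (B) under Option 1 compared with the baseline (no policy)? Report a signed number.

128

Baseline:
  S = 66
  J = 97
  Q = 288 − 3·66 + 6·97 = 672
  G = 233 + 5·66 − 4·97 − 2·672 = -1169
  B = 58 − 66 − 2·(-1169) = 2330
Option 1 (Q + 32):
  S = 66
  J = 97
  Q = 288 − 3·66 + 6·97 (+32 from intervention) = 704
  G = 233 + 5·66 − 4·97 − 2·704 = -1233
  B = 58 − 66 − 2·(-1233) = 2458
Change in B: 2458 − 2330 = 128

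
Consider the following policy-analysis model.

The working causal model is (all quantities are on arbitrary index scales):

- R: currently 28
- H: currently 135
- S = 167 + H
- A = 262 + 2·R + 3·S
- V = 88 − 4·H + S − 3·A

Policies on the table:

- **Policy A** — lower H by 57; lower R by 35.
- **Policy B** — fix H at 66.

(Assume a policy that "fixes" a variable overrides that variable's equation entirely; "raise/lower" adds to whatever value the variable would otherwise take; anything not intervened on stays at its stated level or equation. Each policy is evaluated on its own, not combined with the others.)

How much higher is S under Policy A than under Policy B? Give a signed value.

Policy A (H − 57, R − 35):
  H = 135 − 57 = 78
  S = 167 + 78 = 245
Policy B (H := 66):
  H = 66
  S = 167 + 66 = 233
S: 245 − 233 = 12

12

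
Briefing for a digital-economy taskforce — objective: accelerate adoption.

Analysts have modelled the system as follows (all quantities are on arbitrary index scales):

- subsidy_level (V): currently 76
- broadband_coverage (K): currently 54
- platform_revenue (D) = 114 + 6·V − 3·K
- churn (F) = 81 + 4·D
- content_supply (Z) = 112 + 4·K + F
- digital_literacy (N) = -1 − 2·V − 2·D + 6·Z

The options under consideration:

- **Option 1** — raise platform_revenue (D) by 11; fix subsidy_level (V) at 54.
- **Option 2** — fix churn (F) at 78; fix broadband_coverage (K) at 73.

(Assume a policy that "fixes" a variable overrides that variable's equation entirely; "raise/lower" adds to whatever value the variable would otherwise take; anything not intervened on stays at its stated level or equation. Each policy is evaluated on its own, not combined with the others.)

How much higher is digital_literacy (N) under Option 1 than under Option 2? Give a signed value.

Option 1 (D + 11, V := 54):
  V = 54
  K = 54
  D = 114 + 6·54 − 3·54 (+11 from intervention) = 287
  F = 81 + 4·287 = 1229
  Z = 112 + 4·54 + 1229 = 1557
  N = -1 − 2·54 − 2·287 + 6·1557 = 8659
Option 2 (F := 78, K := 73):
  V = 76
  K = 73
  D = 114 + 6·76 − 3·73 = 351
  F = 78
  Z = 112 + 4·73 + 78 = 482
  N = -1 − 2·76 − 2·351 + 6·482 = 2037
N: 8659 − 2037 = 6622

6622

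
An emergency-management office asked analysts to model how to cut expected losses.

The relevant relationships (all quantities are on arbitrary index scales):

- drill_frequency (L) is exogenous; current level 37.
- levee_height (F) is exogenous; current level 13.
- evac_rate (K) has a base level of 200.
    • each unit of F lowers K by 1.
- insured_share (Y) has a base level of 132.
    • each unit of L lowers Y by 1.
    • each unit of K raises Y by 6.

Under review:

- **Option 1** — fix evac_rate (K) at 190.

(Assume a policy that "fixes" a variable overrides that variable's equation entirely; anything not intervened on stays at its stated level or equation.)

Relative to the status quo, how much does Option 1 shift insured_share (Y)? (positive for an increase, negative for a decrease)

Baseline:
  L = 37
  F = 13
  K = 200 − 13 = 187
  Y = 132 − 37 + 6·187 = 1217
Option 1 (K := 190):
  L = 37
  F = 13
  K = 190
  Y = 132 − 37 + 6·190 = 1235
Change in Y: 1235 − 1217 = 18

18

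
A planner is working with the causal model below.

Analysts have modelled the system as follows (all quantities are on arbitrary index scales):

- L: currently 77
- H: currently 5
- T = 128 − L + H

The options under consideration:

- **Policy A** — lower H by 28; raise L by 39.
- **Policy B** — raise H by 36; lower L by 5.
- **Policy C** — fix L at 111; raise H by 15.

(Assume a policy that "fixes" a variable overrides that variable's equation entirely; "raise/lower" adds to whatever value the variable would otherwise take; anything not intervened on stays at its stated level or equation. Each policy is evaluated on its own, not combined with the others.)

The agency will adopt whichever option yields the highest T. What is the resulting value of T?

97

Policy A (H − 28, L + 39):
  L = 77 + 39 = 116
  H = 5 − 28 = -23
  T = 128 − 116 + (-23) = -11
Policy B (H + 36, L − 5):
  L = 77 − 5 = 72
  H = 5 + 36 = 41
  T = 128 − 72 + 41 = 97
Policy C (L := 111, H + 15):
  L = 111
  H = 5 + 15 = 20
  T = 128 − 111 + 20 = 37
Comparing — Policy A: T=-11, Policy B: T=97, Policy C: T=37. Highest is 97 (Policy B).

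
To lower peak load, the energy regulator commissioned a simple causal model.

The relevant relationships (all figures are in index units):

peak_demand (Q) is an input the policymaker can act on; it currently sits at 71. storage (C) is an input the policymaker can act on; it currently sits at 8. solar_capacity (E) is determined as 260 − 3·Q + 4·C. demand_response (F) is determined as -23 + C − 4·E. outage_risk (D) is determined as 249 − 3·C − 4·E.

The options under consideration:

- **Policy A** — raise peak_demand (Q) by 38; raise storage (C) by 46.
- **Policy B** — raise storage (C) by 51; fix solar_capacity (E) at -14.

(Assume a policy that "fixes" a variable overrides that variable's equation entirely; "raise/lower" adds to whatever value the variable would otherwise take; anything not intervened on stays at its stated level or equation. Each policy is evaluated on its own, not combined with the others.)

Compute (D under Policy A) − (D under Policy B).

-637

Policy A (Q + 38, C + 46):
  Q = 71 + 38 = 109
  C = 8 + 46 = 54
  E = 260 − 3·109 + 4·54 = 149
  D = 249 − 3·54 − 4·149 = -509
Policy B (C + 51, E := -14):
  Q = 71
  C = 8 + 51 = 59
  E = -14
  D = 249 − 3·59 − 4·(-14) = 128
D: -509 − 128 = -637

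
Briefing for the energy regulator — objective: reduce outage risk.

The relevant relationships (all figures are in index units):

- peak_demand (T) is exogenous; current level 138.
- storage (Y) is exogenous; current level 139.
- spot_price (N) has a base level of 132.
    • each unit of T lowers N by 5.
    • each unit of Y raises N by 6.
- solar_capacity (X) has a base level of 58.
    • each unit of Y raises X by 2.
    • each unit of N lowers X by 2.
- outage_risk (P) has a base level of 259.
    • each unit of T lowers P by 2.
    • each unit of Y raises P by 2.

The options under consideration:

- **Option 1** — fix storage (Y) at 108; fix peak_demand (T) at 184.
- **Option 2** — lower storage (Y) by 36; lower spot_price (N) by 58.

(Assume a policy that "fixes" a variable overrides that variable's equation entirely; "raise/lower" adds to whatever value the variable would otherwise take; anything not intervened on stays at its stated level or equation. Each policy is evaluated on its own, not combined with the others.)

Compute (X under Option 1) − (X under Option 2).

294

Option 1 (Y := 108, T := 184):
  T = 184
  Y = 108
  N = 132 − 5·184 + 6·108 = -140
  X = 58 + 2·108 − 2·(-140) = 554
Option 2 (Y − 36, N − 58):
  T = 138
  Y = 139 − 36 = 103
  N = 132 − 5·138 + 6·103 (−58 from intervention) = 2
  X = 58 + 2·103 − 2·2 = 260
X: 554 − 260 = 294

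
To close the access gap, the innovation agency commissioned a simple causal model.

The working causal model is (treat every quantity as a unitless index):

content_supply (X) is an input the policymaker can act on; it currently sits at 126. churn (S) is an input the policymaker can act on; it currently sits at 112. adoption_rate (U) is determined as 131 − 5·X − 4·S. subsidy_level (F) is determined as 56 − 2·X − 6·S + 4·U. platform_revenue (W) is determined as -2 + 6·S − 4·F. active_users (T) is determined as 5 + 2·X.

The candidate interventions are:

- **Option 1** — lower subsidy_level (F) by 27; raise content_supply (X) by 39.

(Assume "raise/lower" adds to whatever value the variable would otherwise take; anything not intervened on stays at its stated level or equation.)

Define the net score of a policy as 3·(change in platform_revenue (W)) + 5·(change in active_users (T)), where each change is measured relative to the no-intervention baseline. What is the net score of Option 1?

Baseline:
  X = 126
  S = 112
  U = 131 − 5·126 − 4·112 = -947
  F = 56 − 2·126 − 6·112 + 4·(-947) = -4656
  W = -2 + 6·112 − 4·(-4656) = 19294
  T = 5 + 2·126 = 257
Option 1 (F − 27, X + 39):
  X = 126 + 39 = 165
  S = 112
  U = 131 − 5·165 − 4·112 = -1142
  F = 56 − 2·165 − 6·112 + 4·(-1142) (−27 from intervention) = -5541
  W = -2 + 6·112 − 4·(-5541) = 22834
  T = 5 + 2·165 = 335
ΔW = 22834 − 19294 = 3540; ΔT = 335 − 257 = 78
Score = 3·3540 + 5·78 = 11010

11010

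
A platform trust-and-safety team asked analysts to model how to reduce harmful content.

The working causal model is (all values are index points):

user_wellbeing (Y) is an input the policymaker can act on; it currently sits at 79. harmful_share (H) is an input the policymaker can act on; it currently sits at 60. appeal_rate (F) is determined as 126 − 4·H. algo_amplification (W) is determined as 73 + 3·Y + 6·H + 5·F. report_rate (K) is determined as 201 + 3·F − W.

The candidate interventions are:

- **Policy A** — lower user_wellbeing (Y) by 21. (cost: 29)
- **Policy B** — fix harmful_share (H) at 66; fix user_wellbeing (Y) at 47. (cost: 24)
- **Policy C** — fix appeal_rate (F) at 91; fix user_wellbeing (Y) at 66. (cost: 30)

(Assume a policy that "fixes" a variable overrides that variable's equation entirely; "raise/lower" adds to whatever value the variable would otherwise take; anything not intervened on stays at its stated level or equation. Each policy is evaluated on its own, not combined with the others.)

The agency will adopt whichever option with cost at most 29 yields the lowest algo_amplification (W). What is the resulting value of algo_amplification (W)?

Policy A (Y − 21):
  Y = 79 − 21 = 58
  H = 60
  F = 126 − 4·60 = -114
  W = 73 + 3·58 + 6·60 + 5·(-114) = 37
Policy B (H := 66, Y := 47):
  Y = 47
  H = 66
  F = 126 − 4·66 = -138
  W = 73 + 3·47 + 6·66 + 5·(-138) = -80
Comparing — Policy A: W=37, Policy B: W=-80. Lowest is -80 (Policy B).

-80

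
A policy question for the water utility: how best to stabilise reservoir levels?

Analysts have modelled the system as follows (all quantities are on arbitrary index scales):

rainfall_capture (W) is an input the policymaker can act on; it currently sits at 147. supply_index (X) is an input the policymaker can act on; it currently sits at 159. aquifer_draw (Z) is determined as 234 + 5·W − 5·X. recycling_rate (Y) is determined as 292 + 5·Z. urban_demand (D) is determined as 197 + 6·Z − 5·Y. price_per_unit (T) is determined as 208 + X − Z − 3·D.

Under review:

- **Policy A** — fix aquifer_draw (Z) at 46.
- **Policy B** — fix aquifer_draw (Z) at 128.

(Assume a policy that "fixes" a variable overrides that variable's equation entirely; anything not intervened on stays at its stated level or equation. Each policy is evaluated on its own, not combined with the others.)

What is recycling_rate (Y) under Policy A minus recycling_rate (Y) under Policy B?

-410

Policy A (Z := 46):
  W = 147
  X = 159
  Z = 46
  Y = 292 + 5·46 = 522
Policy B (Z := 128):
  W = 147
  X = 159
  Z = 128
  Y = 292 + 5·128 = 932
Y: 522 − 932 = -410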